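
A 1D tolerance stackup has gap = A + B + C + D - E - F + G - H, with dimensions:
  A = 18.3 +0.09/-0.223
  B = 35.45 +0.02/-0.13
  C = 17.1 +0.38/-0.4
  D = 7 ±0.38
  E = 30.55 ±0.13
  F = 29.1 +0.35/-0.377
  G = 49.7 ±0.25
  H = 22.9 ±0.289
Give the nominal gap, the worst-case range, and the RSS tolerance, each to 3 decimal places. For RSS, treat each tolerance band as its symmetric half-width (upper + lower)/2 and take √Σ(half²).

Stack each dimension's contribution:
  +A: nom +18.300 → Σnom=18.300; wc +0.090/-0.223 → slack +0.090/-0.223; half-tol=0.157, Σhalf²=0.024492
  +B: nom +35.450 → Σnom=53.750; wc +0.020/-0.130 → slack +0.110/-0.353; half-tol=0.075, Σhalf²=0.030117
  +C: nom +17.100 → Σnom=70.850; wc +0.380/-0.400 → slack +0.490/-0.753; half-tol=0.390, Σhalf²=0.182217
  +D: nom +7.000 → Σnom=77.850; wc +0.380/-0.380 → slack +0.870/-1.133; half-tol=0.380, Σhalf²=0.326617
  -E: nom -30.550 → Σnom=47.300; wc +0.130/-0.130 → slack +1.000/-1.263; half-tol=0.130, Σhalf²=0.343517
  -F: nom -29.100 → Σnom=18.200; wc +0.377/-0.350 → slack +1.377/-1.613; half-tol=0.363, Σhalf²=0.475649
  +G: nom +49.700 → Σnom=67.900; wc +0.250/-0.250 → slack +1.627/-1.863; half-tol=0.250, Σhalf²=0.538149
  -H: nom -22.900 → Σnom=45.000; wc +0.289/-0.289 → slack +1.916/-2.152; half-tol=0.289, Σhalf²=0.621670
Nominal = 45.000. Worst-case = [45.000 - 2.152, 45.000 + 1.916] = [42.848, 46.916]. RSS = √0.621670 = 0.788.

nominal=45.000 wc=[42.848,46.916] rss=0.788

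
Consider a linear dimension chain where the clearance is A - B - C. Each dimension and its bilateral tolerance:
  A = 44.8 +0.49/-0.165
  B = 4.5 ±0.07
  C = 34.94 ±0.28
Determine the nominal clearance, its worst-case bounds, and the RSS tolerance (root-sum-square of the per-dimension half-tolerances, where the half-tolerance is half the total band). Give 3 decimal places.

nominal=5.360 wc=[4.845,6.200] rss=0.437

Stack each dimension's contribution:
  +A: nom +44.800 → Σnom=44.800; wc +0.490/-0.165 → slack +0.490/-0.165; half-tol=0.328, Σhalf²=0.107256
  -B: nom -4.500 → Σnom=40.300; wc +0.070/-0.070 → slack +0.560/-0.235; half-tol=0.070, Σhalf²=0.112156
  -C: nom -34.940 → Σnom=5.360; wc +0.280/-0.280 → slack +0.840/-0.515; half-tol=0.280, Σhalf²=0.190556
Nominal = 5.360. Worst-case = [5.360 - 0.515, 5.360 + 0.840] = [4.845, 6.200]. RSS = √0.190556 = 0.437.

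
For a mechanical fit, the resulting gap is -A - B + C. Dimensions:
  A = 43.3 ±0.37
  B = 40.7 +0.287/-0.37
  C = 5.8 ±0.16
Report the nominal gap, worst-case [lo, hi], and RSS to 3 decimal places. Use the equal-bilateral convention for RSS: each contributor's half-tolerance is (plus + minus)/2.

nominal=-78.200 wc=[-79.017,-77.300] rss=0.520

Stack each dimension's contribution:
  -A: nom -43.300 → Σnom=-43.300; wc +0.370/-0.370 → slack +0.370/-0.370; half-tol=0.370, Σhalf²=0.136900
  -B: nom -40.700 → Σnom=-84.000; wc +0.370/-0.287 → slack +0.740/-0.657; half-tol=0.329, Σhalf²=0.244812
  +C: nom +5.800 → Σnom=-78.200; wc +0.160/-0.160 → slack +0.900/-0.817; half-tol=0.160, Σhalf²=0.270412
Nominal = -78.200. Worst-case = [-78.200 - 0.817, -78.200 + 0.900] = [-79.017, -77.300]. RSS = √0.270412 = 0.520.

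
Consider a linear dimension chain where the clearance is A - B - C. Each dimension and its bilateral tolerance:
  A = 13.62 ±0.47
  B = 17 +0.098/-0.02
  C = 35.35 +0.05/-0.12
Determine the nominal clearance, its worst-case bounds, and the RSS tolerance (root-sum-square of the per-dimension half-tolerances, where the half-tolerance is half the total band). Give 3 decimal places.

nominal=-38.730 wc=[-39.348,-38.120] rss=0.481

Stack each dimension's contribution:
  +A: nom +13.620 → Σnom=13.620; wc +0.470/-0.470 → slack +0.470/-0.470; half-tol=0.470, Σhalf²=0.220900
  -B: nom -17.000 → Σnom=-3.380; wc +0.020/-0.098 → slack +0.490/-0.568; half-tol=0.059, Σhalf²=0.224381
  -C: nom -35.350 → Σnom=-38.730; wc +0.120/-0.050 → slack +0.610/-0.618; half-tol=0.085, Σhalf²=0.231606
Nominal = -38.730. Worst-case = [-38.730 - 0.618, -38.730 + 0.610] = [-39.348, -38.120]. RSS = √0.231606 = 0.481.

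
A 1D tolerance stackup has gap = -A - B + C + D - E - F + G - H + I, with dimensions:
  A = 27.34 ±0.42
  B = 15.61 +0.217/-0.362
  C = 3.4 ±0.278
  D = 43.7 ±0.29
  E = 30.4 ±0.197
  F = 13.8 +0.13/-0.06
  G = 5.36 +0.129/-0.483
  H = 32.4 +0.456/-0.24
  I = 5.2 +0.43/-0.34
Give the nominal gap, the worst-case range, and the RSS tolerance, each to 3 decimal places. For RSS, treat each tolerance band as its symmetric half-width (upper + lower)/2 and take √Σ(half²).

nominal=-61.890 wc=[-64.701,-59.484] rss=0.912

Stack each dimension's contribution:
  -A: nom -27.340 → Σnom=-27.340; wc +0.420/-0.420 → slack +0.420/-0.420; half-tol=0.420, Σhalf²=0.176400
  -B: nom -15.610 → Σnom=-42.950; wc +0.362/-0.217 → slack +0.782/-0.637; half-tol=0.289, Σhalf²=0.260210
  +C: nom +3.400 → Σnom=-39.550; wc +0.278/-0.278 → slack +1.060/-0.915; half-tol=0.278, Σhalf²=0.337494
  +D: nom +43.700 → Σnom=4.150; wc +0.290/-0.290 → slack +1.350/-1.205; half-tol=0.290, Σhalf²=0.421594
  -E: nom -30.400 → Σnom=-26.250; wc +0.197/-0.197 → slack +1.547/-1.402; half-tol=0.197, Σhalf²=0.460403
  -F: nom -13.800 → Σnom=-40.050; wc +0.060/-0.130 → slack +1.607/-1.532; half-tol=0.095, Σhalf²=0.469428
  +G: nom +5.360 → Σnom=-34.690; wc +0.129/-0.483 → slack +1.736/-2.015; half-tol=0.306, Σhalf²=0.563064
  -H: nom -32.400 → Σnom=-67.090; wc +0.240/-0.456 → slack +1.976/-2.471; half-tol=0.348, Σhalf²=0.684168
  +I: nom +5.200 → Σnom=-61.890; wc +0.430/-0.340 → slack +2.406/-2.811; half-tol=0.385, Σhalf²=0.832393
Nominal = -61.890. Worst-case = [-61.890 - 2.811, -61.890 + 2.406] = [-64.701, -59.484]. RSS = √0.832393 = 0.912.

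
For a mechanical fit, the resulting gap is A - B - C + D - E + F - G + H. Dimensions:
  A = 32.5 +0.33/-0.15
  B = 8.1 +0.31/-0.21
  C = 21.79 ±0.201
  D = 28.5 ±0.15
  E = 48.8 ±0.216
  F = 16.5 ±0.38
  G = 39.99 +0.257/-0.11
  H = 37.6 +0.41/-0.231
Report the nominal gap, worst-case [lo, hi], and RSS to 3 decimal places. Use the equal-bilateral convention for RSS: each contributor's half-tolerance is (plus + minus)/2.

nominal=-3.580 wc=[-5.475,-1.573] rss=0.718

Stack each dimension's contribution:
  +A: nom +32.500 → Σnom=32.500; wc +0.330/-0.150 → slack +0.330/-0.150; half-tol=0.240, Σhalf²=0.057600
  -B: nom -8.100 → Σnom=24.400; wc +0.210/-0.310 → slack +0.540/-0.460; half-tol=0.260, Σhalf²=0.125200
  -C: nom -21.790 → Σnom=2.610; wc +0.201/-0.201 → slack +0.741/-0.661; half-tol=0.201, Σhalf²=0.165601
  +D: nom +28.500 → Σnom=31.110; wc +0.150/-0.150 → slack +0.891/-0.811; half-tol=0.150, Σhalf²=0.188101
  -E: nom -48.800 → Σnom=-17.690; wc +0.216/-0.216 → slack +1.107/-1.027; half-tol=0.216, Σhalf²=0.234757
  +F: nom +16.500 → Σnom=-1.190; wc +0.380/-0.380 → slack +1.487/-1.407; half-tol=0.380, Σhalf²=0.379157
  -G: nom -39.990 → Σnom=-41.180; wc +0.110/-0.257 → slack +1.597/-1.664; half-tol=0.183, Σhalf²=0.412829
  +H: nom +37.600 → Σnom=-3.580; wc +0.410/-0.231 → slack +2.007/-1.895; half-tol=0.321, Σhalf²=0.515549
Nominal = -3.580. Worst-case = [-3.580 - 1.895, -3.580 + 2.007] = [-5.475, -1.573]. RSS = √0.515549 = 0.718.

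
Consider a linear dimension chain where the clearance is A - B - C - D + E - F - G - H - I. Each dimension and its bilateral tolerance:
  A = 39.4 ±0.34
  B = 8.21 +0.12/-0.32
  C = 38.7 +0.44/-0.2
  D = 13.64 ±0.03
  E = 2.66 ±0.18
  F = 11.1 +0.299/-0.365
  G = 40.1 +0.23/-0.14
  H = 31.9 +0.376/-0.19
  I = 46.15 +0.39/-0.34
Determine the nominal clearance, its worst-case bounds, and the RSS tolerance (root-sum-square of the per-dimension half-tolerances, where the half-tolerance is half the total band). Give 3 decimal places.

nominal=-147.740 wc=[-150.145,-145.635] rss=0.811

Stack each dimension's contribution:
  +A: nom +39.400 → Σnom=39.400; wc +0.340/-0.340 → slack +0.340/-0.340; half-tol=0.340, Σhalf²=0.115600
  -B: nom -8.210 → Σnom=31.190; wc +0.320/-0.120 → slack +0.660/-0.460; half-tol=0.220, Σhalf²=0.164000
  -C: nom -38.700 → Σnom=-7.510; wc +0.200/-0.440 → slack +0.860/-0.900; half-tol=0.320, Σhalf²=0.266400
  -D: nom -13.640 → Σnom=-21.150; wc +0.030/-0.030 → slack +0.890/-0.930; half-tol=0.030, Σhalf²=0.267300
  +E: nom +2.660 → Σnom=-18.490; wc +0.180/-0.180 → slack +1.070/-1.110; half-tol=0.180, Σhalf²=0.299700
  -F: nom -11.100 → Σnom=-29.590; wc +0.365/-0.299 → slack +1.435/-1.409; half-tol=0.332, Σhalf²=0.409924
  -G: nom -40.100 → Σnom=-69.690; wc +0.140/-0.230 → slack +1.575/-1.639; half-tol=0.185, Σhalf²=0.444149
  -H: nom -31.900 → Σnom=-101.590; wc +0.190/-0.376 → slack +1.765/-2.015; half-tol=0.283, Σhalf²=0.524238
  -I: nom -46.150 → Σnom=-147.740; wc +0.340/-0.390 → slack +2.105/-2.405; half-tol=0.365, Σhalf²=0.657463
Nominal = -147.740. Worst-case = [-147.740 - 2.405, -147.740 + 2.105] = [-150.145, -145.635]. RSS = √0.657463 = 0.811.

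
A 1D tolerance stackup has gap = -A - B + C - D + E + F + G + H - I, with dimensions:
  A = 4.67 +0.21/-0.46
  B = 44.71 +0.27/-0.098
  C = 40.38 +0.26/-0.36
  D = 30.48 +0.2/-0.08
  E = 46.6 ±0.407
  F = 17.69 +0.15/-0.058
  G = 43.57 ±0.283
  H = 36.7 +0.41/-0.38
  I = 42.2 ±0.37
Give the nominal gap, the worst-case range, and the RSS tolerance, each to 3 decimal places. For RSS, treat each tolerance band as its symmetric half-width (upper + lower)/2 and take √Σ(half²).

Stack each dimension's contribution:
  -A: nom -4.670 → Σnom=-4.670; wc +0.460/-0.210 → slack +0.460/-0.210; half-tol=0.335, Σhalf²=0.112225
  -B: nom -44.710 → Σnom=-49.380; wc +0.098/-0.270 → slack +0.558/-0.480; half-tol=0.184, Σhalf²=0.146081
  +C: nom +40.380 → Σnom=-9.000; wc +0.260/-0.360 → slack +0.818/-0.840; half-tol=0.310, Σhalf²=0.242181
  -D: nom -30.480 → Σnom=-39.480; wc +0.080/-0.200 → slack +0.898/-1.040; half-tol=0.140, Σhalf²=0.261781
  +E: nom +46.600 → Σnom=7.120; wc +0.407/-0.407 → slack +1.305/-1.447; half-tol=0.407, Σhalf²=0.427430
  +F: nom +17.690 → Σnom=24.810; wc +0.150/-0.058 → slack +1.455/-1.505; half-tol=0.104, Σhalf²=0.438246
  +G: nom +43.570 → Σnom=68.380; wc +0.283/-0.283 → slack +1.738/-1.788; half-tol=0.283, Σhalf²=0.518335
  +H: nom +36.700 → Σnom=105.080; wc +0.410/-0.380 → slack +2.148/-2.168; half-tol=0.395, Σhalf²=0.674360
  -I: nom -42.200 → Σnom=62.880; wc +0.370/-0.370 → slack +2.518/-2.538; half-tol=0.370, Σhalf²=0.811260
Nominal = 62.880. Worst-case = [62.880 - 2.538, 62.880 + 2.518] = [60.342, 65.398]. RSS = √0.811260 = 0.901.

nominal=62.880 wc=[60.342,65.398] rss=0.901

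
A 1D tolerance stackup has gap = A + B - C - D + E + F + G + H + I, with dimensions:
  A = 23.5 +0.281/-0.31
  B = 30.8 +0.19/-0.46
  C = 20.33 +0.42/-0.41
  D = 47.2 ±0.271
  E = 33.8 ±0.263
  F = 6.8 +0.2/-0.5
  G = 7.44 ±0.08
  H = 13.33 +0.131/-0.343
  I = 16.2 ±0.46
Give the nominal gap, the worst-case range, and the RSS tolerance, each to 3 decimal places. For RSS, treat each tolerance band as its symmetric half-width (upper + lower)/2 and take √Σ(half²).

Stack each dimension's contribution:
  +A: nom +23.500 → Σnom=23.500; wc +0.281/-0.310 → slack +0.281/-0.310; half-tol=0.295, Σhalf²=0.087320
  +B: nom +30.800 → Σnom=54.300; wc +0.190/-0.460 → slack +0.471/-0.770; half-tol=0.325, Σhalf²=0.192945
  -C: nom -20.330 → Σnom=33.970; wc +0.410/-0.420 → slack +0.881/-1.190; half-tol=0.415, Σhalf²=0.365170
  -D: nom -47.200 → Σnom=-13.230; wc +0.271/-0.271 → slack +1.152/-1.461; half-tol=0.271, Σhalf²=0.438611
  +E: nom +33.800 → Σnom=20.570; wc +0.263/-0.263 → slack +1.415/-1.724; half-tol=0.263, Σhalf²=0.507780
  +F: nom +6.800 → Σnom=27.370; wc +0.200/-0.500 → slack +1.615/-2.224; half-tol=0.350, Σhalf²=0.630280
  +G: nom +7.440 → Σnom=34.810; wc +0.080/-0.080 → slack +1.695/-2.304; half-tol=0.080, Σhalf²=0.636680
  +H: nom +13.330 → Σnom=48.140; wc +0.131/-0.343 → slack +1.826/-2.647; half-tol=0.237, Σhalf²=0.692849
  +I: nom +16.200 → Σnom=64.340; wc +0.460/-0.460 → slack +2.286/-3.107; half-tol=0.460, Σhalf²=0.904449
Nominal = 64.340. Worst-case = [64.340 - 3.107, 64.340 + 2.286] = [61.233, 66.626]. RSS = √0.904449 = 0.951.

nominal=64.340 wc=[61.233,66.626] rss=0.951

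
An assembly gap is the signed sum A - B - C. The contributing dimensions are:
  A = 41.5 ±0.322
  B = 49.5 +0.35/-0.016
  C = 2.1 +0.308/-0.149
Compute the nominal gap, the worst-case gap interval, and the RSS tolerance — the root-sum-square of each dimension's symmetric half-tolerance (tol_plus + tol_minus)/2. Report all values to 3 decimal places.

nominal=-10.100 wc=[-11.080,-9.613] rss=0.435

Stack each dimension's contribution:
  +A: nom +41.500 → Σnom=41.500; wc +0.322/-0.322 → slack +0.322/-0.322; half-tol=0.322, Σhalf²=0.103684
  -B: nom -49.500 → Σnom=-8.000; wc +0.016/-0.350 → slack +0.338/-0.672; half-tol=0.183, Σhalf²=0.137173
  -C: nom -2.100 → Σnom=-10.100; wc +0.149/-0.308 → slack +0.487/-0.980; half-tol=0.228, Σhalf²=0.189385
Nominal = -10.100. Worst-case = [-10.100 - 0.980, -10.100 + 0.487] = [-11.080, -9.613]. RSS = √0.189385 = 0.435.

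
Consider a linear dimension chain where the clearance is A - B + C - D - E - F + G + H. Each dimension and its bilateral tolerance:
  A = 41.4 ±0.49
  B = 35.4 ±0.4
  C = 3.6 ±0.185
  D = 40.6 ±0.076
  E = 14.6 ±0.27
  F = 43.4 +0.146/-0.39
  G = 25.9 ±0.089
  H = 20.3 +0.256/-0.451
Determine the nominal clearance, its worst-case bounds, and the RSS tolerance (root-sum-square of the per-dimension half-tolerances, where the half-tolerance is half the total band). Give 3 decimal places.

nominal=-42.800 wc=[-44.907,-40.644] rss=0.847

Stack each dimension's contribution:
  +A: nom +41.400 → Σnom=41.400; wc +0.490/-0.490 → slack +0.490/-0.490; half-tol=0.490, Σhalf²=0.240100
  -B: nom -35.400 → Σnom=6.000; wc +0.400/-0.400 → slack +0.890/-0.890; half-tol=0.400, Σhalf²=0.400100
  +C: nom +3.600 → Σnom=9.600; wc +0.185/-0.185 → slack +1.075/-1.075; half-tol=0.185, Σhalf²=0.434325
  -D: nom -40.600 → Σnom=-31.000; wc +0.076/-0.076 → slack +1.151/-1.151; half-tol=0.076, Σhalf²=0.440101
  -E: nom -14.600 → Σnom=-45.600; wc +0.270/-0.270 → slack +1.421/-1.421; half-tol=0.270, Σhalf²=0.513001
  -F: nom -43.400 → Σnom=-89.000; wc +0.390/-0.146 → slack +1.811/-1.567; half-tol=0.268, Σhalf²=0.584825
  +G: nom +25.900 → Σnom=-63.100; wc +0.089/-0.089 → slack +1.900/-1.656; half-tol=0.089, Σhalf²=0.592746
  +H: nom +20.300 → Σnom=-42.800; wc +0.256/-0.451 → slack +2.156/-2.107; half-tol=0.354, Σhalf²=0.717708
Nominal = -42.800. Worst-case = [-42.800 - 2.107, -42.800 + 2.156] = [-44.907, -40.644]. RSS = √0.717708 = 0.847.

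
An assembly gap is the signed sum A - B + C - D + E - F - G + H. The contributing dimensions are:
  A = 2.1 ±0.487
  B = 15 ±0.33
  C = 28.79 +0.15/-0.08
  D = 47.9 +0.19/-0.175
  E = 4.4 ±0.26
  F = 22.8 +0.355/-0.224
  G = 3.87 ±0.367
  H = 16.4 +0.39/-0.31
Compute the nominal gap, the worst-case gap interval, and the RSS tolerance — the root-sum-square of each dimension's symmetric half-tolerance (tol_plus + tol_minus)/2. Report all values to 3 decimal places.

Stack each dimension's contribution:
  +A: nom +2.100 → Σnom=2.100; wc +0.487/-0.487 → slack +0.487/-0.487; half-tol=0.487, Σhalf²=0.237169
  -B: nom -15.000 → Σnom=-12.900; wc +0.330/-0.330 → slack +0.817/-0.817; half-tol=0.330, Σhalf²=0.346069
  +C: nom +28.790 → Σnom=15.890; wc +0.150/-0.080 → slack +0.967/-0.897; half-tol=0.115, Σhalf²=0.359294
  -D: nom -47.900 → Σnom=-32.010; wc +0.175/-0.190 → slack +1.142/-1.087; half-tol=0.182, Σhalf²=0.392600
  +E: nom +4.400 → Σnom=-27.610; wc +0.260/-0.260 → slack +1.402/-1.347; half-tol=0.260, Σhalf²=0.460200
  -F: nom -22.800 → Σnom=-50.410; wc +0.224/-0.355 → slack +1.626/-1.702; half-tol=0.289, Σhalf²=0.544010
  -G: nom -3.870 → Σnom=-54.280; wc +0.367/-0.367 → slack +1.993/-2.069; half-tol=0.367, Σhalf²=0.678700
  +H: nom +16.400 → Σnom=-37.880; wc +0.390/-0.310 → slack +2.383/-2.379; half-tol=0.350, Σhalf²=0.801199
Nominal = -37.880. Worst-case = [-37.880 - 2.379, -37.880 + 2.383] = [-40.259, -35.497]. RSS = √0.801199 = 0.895.

nominal=-37.880 wc=[-40.259,-35.497] rss=0.895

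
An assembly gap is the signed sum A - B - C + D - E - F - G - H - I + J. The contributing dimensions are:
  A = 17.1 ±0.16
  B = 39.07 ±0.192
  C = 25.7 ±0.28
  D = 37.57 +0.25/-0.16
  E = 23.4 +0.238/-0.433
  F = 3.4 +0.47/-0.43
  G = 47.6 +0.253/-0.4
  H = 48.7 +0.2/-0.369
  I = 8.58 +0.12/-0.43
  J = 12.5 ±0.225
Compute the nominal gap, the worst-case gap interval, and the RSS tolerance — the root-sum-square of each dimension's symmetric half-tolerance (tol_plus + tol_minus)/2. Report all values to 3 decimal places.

Stack each dimension's contribution:
  +A: nom +17.100 → Σnom=17.100; wc +0.160/-0.160 → slack +0.160/-0.160; half-tol=0.160, Σhalf²=0.025600
  -B: nom -39.070 → Σnom=-21.970; wc +0.192/-0.192 → slack +0.352/-0.352; half-tol=0.192, Σhalf²=0.062464
  -C: nom -25.700 → Σnom=-47.670; wc +0.280/-0.280 → slack +0.632/-0.632; half-tol=0.280, Σhalf²=0.140864
  +D: nom +37.570 → Σnom=-10.100; wc +0.250/-0.160 → slack +0.882/-0.792; half-tol=0.205, Σhalf²=0.182889
  -E: nom -23.400 → Σnom=-33.500; wc +0.433/-0.238 → slack +1.315/-1.030; half-tol=0.336, Σhalf²=0.295449
  -F: nom -3.400 → Σnom=-36.900; wc +0.430/-0.470 → slack +1.745/-1.500; half-tol=0.450, Σhalf²=0.497949
  -G: nom -47.600 → Σnom=-84.500; wc +0.400/-0.253 → slack +2.145/-1.753; half-tol=0.327, Σhalf²=0.604552
  -H: nom -48.700 → Σnom=-133.200; wc +0.369/-0.200 → slack +2.514/-1.953; half-tol=0.284, Σhalf²=0.685492
  -I: nom -8.580 → Σnom=-141.780; wc +0.430/-0.120 → slack +2.944/-2.073; half-tol=0.275, Σhalf²=0.761117
  +J: nom +12.500 → Σnom=-129.280; wc +0.225/-0.225 → slack +3.169/-2.298; half-tol=0.225, Σhalf²=0.811742
Nominal = -129.280. Worst-case = [-129.280 - 2.298, -129.280 + 3.169] = [-131.578, -126.111]. RSS = √0.811742 = 0.901.

nominal=-129.280 wc=[-131.578,-126.111] rss=0.901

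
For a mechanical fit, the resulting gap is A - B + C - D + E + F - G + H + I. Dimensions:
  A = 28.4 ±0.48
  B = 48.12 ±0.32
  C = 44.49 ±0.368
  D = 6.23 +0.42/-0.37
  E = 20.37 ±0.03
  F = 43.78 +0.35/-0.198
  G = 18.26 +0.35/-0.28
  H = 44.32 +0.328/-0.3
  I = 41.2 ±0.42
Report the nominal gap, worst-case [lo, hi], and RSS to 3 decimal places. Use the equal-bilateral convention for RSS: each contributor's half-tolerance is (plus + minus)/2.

nominal=149.950 wc=[147.064,152.896] rss=1.037

Stack each dimension's contribution:
  +A: nom +28.400 → Σnom=28.400; wc +0.480/-0.480 → slack +0.480/-0.480; half-tol=0.480, Σhalf²=0.230400
  -B: nom -48.120 → Σnom=-19.720; wc +0.320/-0.320 → slack +0.800/-0.800; half-tol=0.320, Σhalf²=0.332800
  +C: nom +44.490 → Σnom=24.770; wc +0.368/-0.368 → slack +1.168/-1.168; half-tol=0.368, Σhalf²=0.468224
  -D: nom -6.230 → Σnom=18.540; wc +0.370/-0.420 → slack +1.538/-1.588; half-tol=0.395, Σhalf²=0.624249
  +E: nom +20.370 → Σnom=38.910; wc +0.030/-0.030 → slack +1.568/-1.618; half-tol=0.030, Σhalf²=0.625149
  +F: nom +43.780 → Σnom=82.690; wc +0.350/-0.198 → slack +1.918/-1.816; half-tol=0.274, Σhalf²=0.700225
  -G: nom -18.260 → Σnom=64.430; wc +0.280/-0.350 → slack +2.198/-2.166; half-tol=0.315, Σhalf²=0.799450
  +H: nom +44.320 → Σnom=108.750; wc +0.328/-0.300 → slack +2.526/-2.466; half-tol=0.314, Σhalf²=0.898046
  +I: nom +41.200 → Σnom=149.950; wc +0.420/-0.420 → slack +2.946/-2.886; half-tol=0.420, Σhalf²=1.074446
Nominal = 149.950. Worst-case = [149.950 - 2.886, 149.950 + 2.946] = [147.064, 152.896]. RSS = √1.074446 = 1.037.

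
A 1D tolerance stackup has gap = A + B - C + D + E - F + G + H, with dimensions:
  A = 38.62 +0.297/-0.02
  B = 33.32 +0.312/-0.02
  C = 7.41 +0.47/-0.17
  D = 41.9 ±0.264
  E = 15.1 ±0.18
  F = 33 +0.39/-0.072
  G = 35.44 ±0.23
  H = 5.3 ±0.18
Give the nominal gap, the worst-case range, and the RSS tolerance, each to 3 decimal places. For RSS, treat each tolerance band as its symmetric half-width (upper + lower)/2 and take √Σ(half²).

Stack each dimension's contribution:
  +A: nom +38.620 → Σnom=38.620; wc +0.297/-0.020 → slack +0.297/-0.020; half-tol=0.159, Σhalf²=0.025122
  +B: nom +33.320 → Σnom=71.940; wc +0.312/-0.020 → slack +0.609/-0.040; half-tol=0.166, Σhalf²=0.052678
  -C: nom -7.410 → Σnom=64.530; wc +0.170/-0.470 → slack +0.779/-0.510; half-tol=0.320, Σhalf²=0.155078
  +D: nom +41.900 → Σnom=106.430; wc +0.264/-0.264 → slack +1.043/-0.774; half-tol=0.264, Σhalf²=0.224774
  +E: nom +15.100 → Σnom=121.530; wc +0.180/-0.180 → slack +1.223/-0.954; half-tol=0.180, Σhalf²=0.257174
  -F: nom -33.000 → Σnom=88.530; wc +0.072/-0.390 → slack +1.295/-1.344; half-tol=0.231, Σhalf²=0.310535
  +G: nom +35.440 → Σnom=123.970; wc +0.230/-0.230 → slack +1.525/-1.574; half-tol=0.230, Σhalf²=0.363435
  +H: nom +5.300 → Σnom=129.270; wc +0.180/-0.180 → slack +1.705/-1.754; half-tol=0.180, Σhalf²=0.395835
Nominal = 129.270. Worst-case = [129.270 - 1.754, 129.270 + 1.705] = [127.516, 130.975]. RSS = √0.395835 = 0.629.

nominal=129.270 wc=[127.516,130.975] rss=0.629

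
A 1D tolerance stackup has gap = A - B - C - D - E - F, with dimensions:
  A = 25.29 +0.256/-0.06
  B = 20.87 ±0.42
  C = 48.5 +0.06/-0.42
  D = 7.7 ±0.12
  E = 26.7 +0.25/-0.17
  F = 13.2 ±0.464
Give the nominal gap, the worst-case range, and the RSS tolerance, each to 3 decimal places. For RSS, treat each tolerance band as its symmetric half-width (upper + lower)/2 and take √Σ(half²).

Stack each dimension's contribution:
  +A: nom +25.290 → Σnom=25.290; wc +0.256/-0.060 → slack +0.256/-0.060; half-tol=0.158, Σhalf²=0.024964
  -B: nom -20.870 → Σnom=4.420; wc +0.420/-0.420 → slack +0.676/-0.480; half-tol=0.420, Σhalf²=0.201364
  -C: nom -48.500 → Σnom=-44.080; wc +0.420/-0.060 → slack +1.096/-0.540; half-tol=0.240, Σhalf²=0.258964
  -D: nom -7.700 → Σnom=-51.780; wc +0.120/-0.120 → slack +1.216/-0.660; half-tol=0.120, Σhalf²=0.273364
  -E: nom -26.700 → Σnom=-78.480; wc +0.170/-0.250 → slack +1.386/-0.910; half-tol=0.210, Σhalf²=0.317464
  -F: nom -13.200 → Σnom=-91.680; wc +0.464/-0.464 → slack +1.850/-1.374; half-tol=0.464, Σhalf²=0.532760
Nominal = -91.680. Worst-case = [-91.680 - 1.374, -91.680 + 1.850] = [-93.054, -89.830]. RSS = √0.532760 = 0.730.

nominal=-91.680 wc=[-93.054,-89.830] rss=0.730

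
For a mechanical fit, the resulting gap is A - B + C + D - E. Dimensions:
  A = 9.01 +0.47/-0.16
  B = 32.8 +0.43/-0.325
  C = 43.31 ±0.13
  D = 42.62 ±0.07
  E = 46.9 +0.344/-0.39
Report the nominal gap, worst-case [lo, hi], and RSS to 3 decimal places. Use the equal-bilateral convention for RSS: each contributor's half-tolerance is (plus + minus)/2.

nominal=15.240 wc=[14.106,16.625] rss=0.631

Stack each dimension's contribution:
  +A: nom +9.010 → Σnom=9.010; wc +0.470/-0.160 → slack +0.470/-0.160; half-tol=0.315, Σhalf²=0.099225
  -B: nom -32.800 → Σnom=-23.790; wc +0.325/-0.430 → slack +0.795/-0.590; half-tol=0.378, Σhalf²=0.241731
  +C: nom +43.310 → Σnom=19.520; wc +0.130/-0.130 → slack +0.925/-0.720; half-tol=0.130, Σhalf²=0.258631
  +D: nom +42.620 → Σnom=62.140; wc +0.070/-0.070 → slack +0.995/-0.790; half-tol=0.070, Σhalf²=0.263531
  -E: nom -46.900 → Σnom=15.240; wc +0.390/-0.344 → slack +1.385/-1.134; half-tol=0.367, Σhalf²=0.398220
Nominal = 15.240. Worst-case = [15.240 - 1.134, 15.240 + 1.385] = [14.106, 16.625]. RSS = √0.398220 = 0.631.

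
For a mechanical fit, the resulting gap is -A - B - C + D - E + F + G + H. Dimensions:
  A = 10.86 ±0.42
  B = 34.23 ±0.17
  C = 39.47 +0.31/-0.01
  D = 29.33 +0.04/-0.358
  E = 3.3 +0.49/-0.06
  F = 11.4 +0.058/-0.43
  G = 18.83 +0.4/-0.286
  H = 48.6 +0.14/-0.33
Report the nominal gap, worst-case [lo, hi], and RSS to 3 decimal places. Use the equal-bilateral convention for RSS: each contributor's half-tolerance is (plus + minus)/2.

Stack each dimension's contribution:
  -A: nom -10.860 → Σnom=-10.860; wc +0.420/-0.420 → slack +0.420/-0.420; half-tol=0.420, Σhalf²=0.176400
  -B: nom -34.230 → Σnom=-45.090; wc +0.170/-0.170 → slack +0.590/-0.590; half-tol=0.170, Σhalf²=0.205300
  -C: nom -39.470 → Σnom=-84.560; wc +0.010/-0.310 → slack +0.600/-0.900; half-tol=0.160, Σhalf²=0.230900
  +D: nom +29.330 → Σnom=-55.230; wc +0.040/-0.358 → slack +0.640/-1.258; half-tol=0.199, Σhalf²=0.270501
  -E: nom -3.300 → Σnom=-58.530; wc +0.060/-0.490 → slack +0.700/-1.748; half-tol=0.275, Σhalf²=0.346126
  +F: nom +11.400 → Σnom=-47.130; wc +0.058/-0.430 → slack +0.758/-2.178; half-tol=0.244, Σhalf²=0.405662
  +G: nom +18.830 → Σnom=-28.300; wc +0.400/-0.286 → slack +1.158/-2.464; half-tol=0.343, Σhalf²=0.523311
  +H: nom +48.600 → Σnom=20.300; wc +0.140/-0.330 → slack +1.298/-2.794; half-tol=0.235, Σhalf²=0.578536
Nominal = 20.300. Worst-case = [20.300 - 2.794, 20.300 + 1.298] = [17.506, 21.598]. RSS = √0.578536 = 0.761.

nominal=20.300 wc=[17.506,21.598] rss=0.761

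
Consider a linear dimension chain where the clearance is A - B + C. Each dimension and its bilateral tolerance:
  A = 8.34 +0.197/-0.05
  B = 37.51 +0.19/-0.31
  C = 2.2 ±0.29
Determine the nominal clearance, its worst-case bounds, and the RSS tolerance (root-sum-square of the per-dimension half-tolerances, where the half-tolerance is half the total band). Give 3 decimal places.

nominal=-26.970 wc=[-27.500,-26.173] rss=0.402

Stack each dimension's contribution:
  +A: nom +8.340 → Σnom=8.340; wc +0.197/-0.050 → slack +0.197/-0.050; half-tol=0.123, Σhalf²=0.015252
  -B: nom -37.510 → Σnom=-29.170; wc +0.310/-0.190 → slack +0.507/-0.240; half-tol=0.250, Σhalf²=0.077752
  +C: nom +2.200 → Σnom=-26.970; wc +0.290/-0.290 → slack +0.797/-0.530; half-tol=0.290, Σhalf²=0.161852
Nominal = -26.970. Worst-case = [-26.970 - 0.530, -26.970 + 0.797] = [-27.500, -26.173]. RSS = √0.161852 = 0.402.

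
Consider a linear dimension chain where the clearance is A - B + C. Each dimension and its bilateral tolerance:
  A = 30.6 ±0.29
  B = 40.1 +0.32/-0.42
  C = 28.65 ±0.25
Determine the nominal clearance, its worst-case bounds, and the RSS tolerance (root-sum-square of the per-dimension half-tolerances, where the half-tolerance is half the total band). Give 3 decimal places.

Stack each dimension's contribution:
  +A: nom +30.600 → Σnom=30.600; wc +0.290/-0.290 → slack +0.290/-0.290; half-tol=0.290, Σhalf²=0.084100
  -B: nom -40.100 → Σnom=-9.500; wc +0.420/-0.320 → slack +0.710/-0.610; half-tol=0.370, Σhalf²=0.221000
  +C: nom +28.650 → Σnom=19.150; wc +0.250/-0.250 → slack +0.960/-0.860; half-tol=0.250, Σhalf²=0.283500
Nominal = 19.150. Worst-case = [19.150 - 0.860, 19.150 + 0.960] = [18.290, 20.110]. RSS = √0.283500 = 0.532.

nominal=19.150 wc=[18.290,20.110] rss=0.532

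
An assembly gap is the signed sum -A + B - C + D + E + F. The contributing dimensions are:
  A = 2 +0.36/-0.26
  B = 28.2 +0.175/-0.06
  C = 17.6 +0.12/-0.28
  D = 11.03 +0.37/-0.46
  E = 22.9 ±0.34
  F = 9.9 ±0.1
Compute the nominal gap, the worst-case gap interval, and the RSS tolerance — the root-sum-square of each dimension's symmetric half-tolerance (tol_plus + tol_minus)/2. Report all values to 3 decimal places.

Stack each dimension's contribution:
  -A: nom -2.000 → Σnom=-2.000; wc +0.260/-0.360 → slack +0.260/-0.360; half-tol=0.310, Σhalf²=0.096100
  +B: nom +28.200 → Σnom=26.200; wc +0.175/-0.060 → slack +0.435/-0.420; half-tol=0.117, Σhalf²=0.109906
  -C: nom -17.600 → Σnom=8.600; wc +0.280/-0.120 → slack +0.715/-0.540; half-tol=0.200, Σhalf²=0.149906
  +D: nom +11.030 → Σnom=19.630; wc +0.370/-0.460 → slack +1.085/-1.000; half-tol=0.415, Σhalf²=0.322131
  +E: nom +22.900 → Σnom=42.530; wc +0.340/-0.340 → slack +1.425/-1.340; half-tol=0.340, Σhalf²=0.437731
  +F: nom +9.900 → Σnom=52.430; wc +0.100/-0.100 → slack +1.525/-1.440; half-tol=0.100, Σhalf²=0.447731
Nominal = 52.430. Worst-case = [52.430 - 1.440, 52.430 + 1.525] = [50.990, 53.955]. RSS = √0.447731 = 0.669.

nominal=52.430 wc=[50.990,53.955] rss=0.669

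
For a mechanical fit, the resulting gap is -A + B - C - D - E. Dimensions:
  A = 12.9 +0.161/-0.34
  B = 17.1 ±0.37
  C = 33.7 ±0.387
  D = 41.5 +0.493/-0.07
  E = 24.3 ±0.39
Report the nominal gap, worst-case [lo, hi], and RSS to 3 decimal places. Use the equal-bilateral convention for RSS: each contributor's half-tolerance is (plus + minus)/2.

Stack each dimension's contribution:
  -A: nom -12.900 → Σnom=-12.900; wc +0.340/-0.161 → slack +0.340/-0.161; half-tol=0.251, Σhalf²=0.062750
  +B: nom +17.100 → Σnom=4.200; wc +0.370/-0.370 → slack +0.710/-0.531; half-tol=0.370, Σhalf²=0.199650
  -C: nom -33.700 → Σnom=-29.500; wc +0.387/-0.387 → slack +1.097/-0.918; half-tol=0.387, Σhalf²=0.349419
  -D: nom -41.500 → Σnom=-71.000; wc +0.070/-0.493 → slack +1.167/-1.411; half-tol=0.281, Σhalf²=0.428661
  -E: nom -24.300 → Σnom=-95.300; wc +0.390/-0.390 → slack +1.557/-1.801; half-tol=0.390, Σhalf²=0.580761
Nominal = -95.300. Worst-case = [-95.300 - 1.801, -95.300 + 1.557] = [-97.101, -93.743]. RSS = √0.580761 = 0.762.

nominal=-95.300 wc=[-97.101,-93.743] rss=0.762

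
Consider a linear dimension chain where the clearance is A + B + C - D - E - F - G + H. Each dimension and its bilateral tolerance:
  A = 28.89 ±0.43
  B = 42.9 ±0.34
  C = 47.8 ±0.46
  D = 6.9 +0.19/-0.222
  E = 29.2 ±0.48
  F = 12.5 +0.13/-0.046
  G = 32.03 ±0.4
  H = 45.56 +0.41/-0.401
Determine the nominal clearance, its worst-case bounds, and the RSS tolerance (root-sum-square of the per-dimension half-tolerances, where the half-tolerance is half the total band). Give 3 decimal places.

Stack each dimension's contribution:
  +A: nom +28.890 → Σnom=28.890; wc +0.430/-0.430 → slack +0.430/-0.430; half-tol=0.430, Σhalf²=0.184900
  +B: nom +42.900 → Σnom=71.790; wc +0.340/-0.340 → slack +0.770/-0.770; half-tol=0.340, Σhalf²=0.300500
  +C: nom +47.800 → Σnom=119.590; wc +0.460/-0.460 → slack +1.230/-1.230; half-tol=0.460, Σhalf²=0.512100
  -D: nom -6.900 → Σnom=112.690; wc +0.222/-0.190 → slack +1.452/-1.420; half-tol=0.206, Σhalf²=0.554536
  -E: nom -29.200 → Σnom=83.490; wc +0.480/-0.480 → slack +1.932/-1.900; half-tol=0.480, Σhalf²=0.784936
  -F: nom -12.500 → Σnom=70.990; wc +0.046/-0.130 → slack +1.978/-2.030; half-tol=0.088, Σhalf²=0.792680
  -G: nom -32.030 → Σnom=38.960; wc +0.400/-0.400 → slack +2.378/-2.430; half-tol=0.400, Σhalf²=0.952680
  +H: nom +45.560 → Σnom=84.520; wc +0.410/-0.401 → slack +2.788/-2.831; half-tol=0.405, Σhalf²=1.117110
Nominal = 84.520. Worst-case = [84.520 - 2.831, 84.520 + 2.788] = [81.689, 87.308]. RSS = √1.117110 = 1.057.

nominal=84.520 wc=[81.689,87.308] rss=1.057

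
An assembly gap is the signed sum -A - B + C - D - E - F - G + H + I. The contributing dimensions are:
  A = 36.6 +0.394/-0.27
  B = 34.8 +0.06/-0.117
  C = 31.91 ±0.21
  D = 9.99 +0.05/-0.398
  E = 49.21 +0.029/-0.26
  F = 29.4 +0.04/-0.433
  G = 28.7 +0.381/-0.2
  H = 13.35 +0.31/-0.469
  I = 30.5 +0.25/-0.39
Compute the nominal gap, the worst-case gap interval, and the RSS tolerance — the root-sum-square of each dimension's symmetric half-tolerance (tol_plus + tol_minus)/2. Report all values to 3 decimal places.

Stack each dimension's contribution:
  -A: nom -36.600 → Σnom=-36.600; wc +0.270/-0.394 → slack +0.270/-0.394; half-tol=0.332, Σhalf²=0.110224
  -B: nom -34.800 → Σnom=-71.400; wc +0.117/-0.060 → slack +0.387/-0.454; half-tol=0.088, Σhalf²=0.118056
  +C: nom +31.910 → Σnom=-39.490; wc +0.210/-0.210 → slack +0.597/-0.664; half-tol=0.210, Σhalf²=0.162156
  -D: nom -9.990 → Σnom=-49.480; wc +0.398/-0.050 → slack +0.995/-0.714; half-tol=0.224, Σhalf²=0.212332
  -E: nom -49.210 → Σnom=-98.690; wc +0.260/-0.029 → slack +1.255/-0.743; half-tol=0.145, Σhalf²=0.233213
  -F: nom -29.400 → Σnom=-128.090; wc +0.433/-0.040 → slack +1.688/-0.783; half-tol=0.236, Σhalf²=0.289145
  -G: nom -28.700 → Σnom=-156.790; wc +0.200/-0.381 → slack +1.888/-1.164; half-tol=0.290, Σhalf²=0.373535
  +H: nom +13.350 → Σnom=-143.440; wc +0.310/-0.469 → slack +2.198/-1.633; half-tol=0.389, Σhalf²=0.525245
  +I: nom +30.500 → Σnom=-112.940; wc +0.250/-0.390 → slack +2.448/-2.023; half-tol=0.320, Σhalf²=0.627645
Nominal = -112.940. Worst-case = [-112.940 - 2.023, -112.940 + 2.448] = [-114.963, -110.492]. RSS = √0.627645 = 0.792.

nominal=-112.940 wc=[-114.963,-110.492] rss=0.792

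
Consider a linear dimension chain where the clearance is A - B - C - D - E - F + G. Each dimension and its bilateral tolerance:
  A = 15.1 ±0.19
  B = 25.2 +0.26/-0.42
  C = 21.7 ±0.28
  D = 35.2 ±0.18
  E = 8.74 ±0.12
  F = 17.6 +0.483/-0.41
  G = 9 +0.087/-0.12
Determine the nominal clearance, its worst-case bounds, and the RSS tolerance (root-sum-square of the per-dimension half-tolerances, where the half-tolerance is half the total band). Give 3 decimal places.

Stack each dimension's contribution:
  +A: nom +15.100 → Σnom=15.100; wc +0.190/-0.190 → slack +0.190/-0.190; half-tol=0.190, Σhalf²=0.036100
  -B: nom -25.200 → Σnom=-10.100; wc +0.420/-0.260 → slack +0.610/-0.450; half-tol=0.340, Σhalf²=0.151700
  -C: nom -21.700 → Σnom=-31.800; wc +0.280/-0.280 → slack +0.890/-0.730; half-tol=0.280, Σhalf²=0.230100
  -D: nom -35.200 → Σnom=-67.000; wc +0.180/-0.180 → slack +1.070/-0.910; half-tol=0.180, Σhalf²=0.262500
  -E: nom -8.740 → Σnom=-75.740; wc +0.120/-0.120 → slack +1.190/-1.030; half-tol=0.120, Σhalf²=0.276900
  -F: nom -17.600 → Σnom=-93.340; wc +0.410/-0.483 → slack +1.600/-1.513; half-tol=0.447, Σhalf²=0.476262
  +G: nom +9.000 → Σnom=-84.340; wc +0.087/-0.120 → slack +1.687/-1.633; half-tol=0.103, Σhalf²=0.486974
Nominal = -84.340. Worst-case = [-84.340 - 1.633, -84.340 + 1.687] = [-85.973, -82.653]. RSS = √0.486974 = 0.698.

nominal=-84.340 wc=[-85.973,-82.653] rss=0.698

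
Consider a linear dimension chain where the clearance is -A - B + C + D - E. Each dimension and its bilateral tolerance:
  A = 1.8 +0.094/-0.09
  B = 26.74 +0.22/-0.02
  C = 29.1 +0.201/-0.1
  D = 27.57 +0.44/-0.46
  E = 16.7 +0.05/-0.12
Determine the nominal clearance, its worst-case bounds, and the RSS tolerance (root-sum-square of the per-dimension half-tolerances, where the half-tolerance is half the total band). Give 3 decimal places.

Stack each dimension's contribution:
  -A: nom -1.800 → Σnom=-1.800; wc +0.090/-0.094 → slack +0.090/-0.094; half-tol=0.092, Σhalf²=0.008464
  -B: nom -26.740 → Σnom=-28.540; wc +0.020/-0.220 → slack +0.110/-0.314; half-tol=0.120, Σhalf²=0.022864
  +C: nom +29.100 → Σnom=0.560; wc +0.201/-0.100 → slack +0.311/-0.414; half-tol=0.151, Σhalf²=0.045514
  +D: nom +27.570 → Σnom=28.130; wc +0.440/-0.460 → slack +0.751/-0.874; half-tol=0.450, Σhalf²=0.248014
  -E: nom -16.700 → Σnom=11.430; wc +0.120/-0.050 → slack +0.871/-0.924; half-tol=0.085, Σhalf²=0.255239
Nominal = 11.430. Worst-case = [11.430 - 0.924, 11.430 + 0.871] = [10.506, 12.301]. RSS = √0.255239 = 0.505.

nominal=11.430 wc=[10.506,12.301] rss=0.505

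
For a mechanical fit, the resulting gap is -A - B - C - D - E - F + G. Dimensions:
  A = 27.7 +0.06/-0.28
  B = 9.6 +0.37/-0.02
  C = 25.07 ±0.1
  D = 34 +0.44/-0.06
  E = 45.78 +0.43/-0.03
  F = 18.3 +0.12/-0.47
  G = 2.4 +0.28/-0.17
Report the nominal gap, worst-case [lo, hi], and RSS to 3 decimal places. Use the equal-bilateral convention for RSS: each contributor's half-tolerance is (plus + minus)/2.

nominal=-158.050 wc=[-159.740,-156.810] rss=0.574

Stack each dimension's contribution:
  -A: nom -27.700 → Σnom=-27.700; wc +0.280/-0.060 → slack +0.280/-0.060; half-tol=0.170, Σhalf²=0.028900
  -B: nom -9.600 → Σnom=-37.300; wc +0.020/-0.370 → slack +0.300/-0.430; half-tol=0.195, Σhalf²=0.066925
  -C: nom -25.070 → Σnom=-62.370; wc +0.100/-0.100 → slack +0.400/-0.530; half-tol=0.100, Σhalf²=0.076925
  -D: nom -34.000 → Σnom=-96.370; wc +0.060/-0.440 → slack +0.460/-0.970; half-tol=0.250, Σhalf²=0.139425
  -E: nom -45.780 → Σnom=-142.150; wc +0.030/-0.430 → slack +0.490/-1.400; half-tol=0.230, Σhalf²=0.192325
  -F: nom -18.300 → Σnom=-160.450; wc +0.470/-0.120 → slack +0.960/-1.520; half-tol=0.295, Σhalf²=0.279350
  +G: nom +2.400 → Σnom=-158.050; wc +0.280/-0.170 → slack +1.240/-1.690; half-tol=0.225, Σhalf²=0.329975
Nominal = -158.050. Worst-case = [-158.050 - 1.690, -158.050 + 1.240] = [-159.740, -156.810]. RSS = √0.329975 = 0.574.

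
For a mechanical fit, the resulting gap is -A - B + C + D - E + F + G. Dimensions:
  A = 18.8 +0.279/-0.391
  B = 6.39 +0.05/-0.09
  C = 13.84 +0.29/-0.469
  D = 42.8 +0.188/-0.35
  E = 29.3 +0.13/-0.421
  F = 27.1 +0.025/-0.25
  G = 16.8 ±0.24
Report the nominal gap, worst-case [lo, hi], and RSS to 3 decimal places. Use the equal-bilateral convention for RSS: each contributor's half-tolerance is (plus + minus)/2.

Stack each dimension's contribution:
  -A: nom -18.800 → Σnom=-18.800; wc +0.391/-0.279 → slack +0.391/-0.279; half-tol=0.335, Σhalf²=0.112225
  -B: nom -6.390 → Σnom=-25.190; wc +0.090/-0.050 → slack +0.481/-0.329; half-tol=0.070, Σhalf²=0.117125
  +C: nom +13.840 → Σnom=-11.350; wc +0.290/-0.469 → slack +0.771/-0.798; half-tol=0.379, Σhalf²=0.261145
  +D: nom +42.800 → Σnom=31.450; wc +0.188/-0.350 → slack +0.959/-1.148; half-tol=0.269, Σhalf²=0.333506
  -E: nom -29.300 → Σnom=2.150; wc +0.421/-0.130 → slack +1.380/-1.278; half-tol=0.275, Σhalf²=0.409407
  +F: nom +27.100 → Σnom=29.250; wc +0.025/-0.250 → slack +1.405/-1.528; half-tol=0.138, Σhalf²=0.428313
  +G: nom +16.800 → Σnom=46.050; wc +0.240/-0.240 → slack +1.645/-1.768; half-tol=0.240, Σhalf²=0.485913
Nominal = 46.050. Worst-case = [46.050 - 1.768, 46.050 + 1.645] = [44.282, 47.695]. RSS = √0.485913 = 0.697.

nominal=46.050 wc=[44.282,47.695] rss=0.697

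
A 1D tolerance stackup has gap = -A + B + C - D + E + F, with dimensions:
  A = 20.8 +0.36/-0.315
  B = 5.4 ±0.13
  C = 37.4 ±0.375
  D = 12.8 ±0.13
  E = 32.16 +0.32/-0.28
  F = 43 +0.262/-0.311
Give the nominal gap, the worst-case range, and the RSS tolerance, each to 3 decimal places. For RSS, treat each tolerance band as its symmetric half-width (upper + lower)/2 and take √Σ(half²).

nominal=84.360 wc=[82.774,85.892] rss=0.679

Stack each dimension's contribution:
  -A: nom -20.800 → Σnom=-20.800; wc +0.315/-0.360 → slack +0.315/-0.360; half-tol=0.338, Σhalf²=0.113906
  +B: nom +5.400 → Σnom=-15.400; wc +0.130/-0.130 → slack +0.445/-0.490; half-tol=0.130, Σhalf²=0.130806
  +C: nom +37.400 → Σnom=22.000; wc +0.375/-0.375 → slack +0.820/-0.865; half-tol=0.375, Σhalf²=0.271431
  -D: nom -12.800 → Σnom=9.200; wc +0.130/-0.130 → slack +0.950/-0.995; half-tol=0.130, Σhalf²=0.288331
  +E: nom +32.160 → Σnom=41.360; wc +0.320/-0.280 → slack +1.270/-1.275; half-tol=0.300, Σhalf²=0.378331
  +F: nom +43.000 → Σnom=84.360; wc +0.262/-0.311 → slack +1.532/-1.586; half-tol=0.286, Σhalf²=0.460414
Nominal = 84.360. Worst-case = [84.360 - 1.586, 84.360 + 1.532] = [82.774, 85.892]. RSS = √0.460414 = 0.679.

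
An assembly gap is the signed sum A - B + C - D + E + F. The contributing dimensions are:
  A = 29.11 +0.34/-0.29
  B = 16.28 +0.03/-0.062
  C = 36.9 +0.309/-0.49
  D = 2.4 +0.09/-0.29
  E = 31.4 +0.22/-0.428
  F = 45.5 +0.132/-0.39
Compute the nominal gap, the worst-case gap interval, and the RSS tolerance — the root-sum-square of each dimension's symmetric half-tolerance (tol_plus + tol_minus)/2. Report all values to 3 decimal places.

nominal=124.230 wc=[122.512,125.583] rss=0.686

Stack each dimension's contribution:
  +A: nom +29.110 → Σnom=29.110; wc +0.340/-0.290 → slack +0.340/-0.290; half-tol=0.315, Σhalf²=0.099225
  -B: nom -16.280 → Σnom=12.830; wc +0.062/-0.030 → slack +0.402/-0.320; half-tol=0.046, Σhalf²=0.101341
  +C: nom +36.900 → Σnom=49.730; wc +0.309/-0.490 → slack +0.711/-0.810; half-tol=0.399, Σhalf²=0.260941
  -D: nom -2.400 → Σnom=47.330; wc +0.290/-0.090 → slack +1.001/-0.900; half-tol=0.190, Σhalf²=0.297041
  +E: nom +31.400 → Σnom=78.730; wc +0.220/-0.428 → slack +1.221/-1.328; half-tol=0.324, Σhalf²=0.402017
  +F: nom +45.500 → Σnom=124.230; wc +0.132/-0.390 → slack +1.353/-1.718; half-tol=0.261, Σhalf²=0.470138
Nominal = 124.230. Worst-case = [124.230 - 1.718, 124.230 + 1.353] = [122.512, 125.583]. RSS = √0.470138 = 0.686.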